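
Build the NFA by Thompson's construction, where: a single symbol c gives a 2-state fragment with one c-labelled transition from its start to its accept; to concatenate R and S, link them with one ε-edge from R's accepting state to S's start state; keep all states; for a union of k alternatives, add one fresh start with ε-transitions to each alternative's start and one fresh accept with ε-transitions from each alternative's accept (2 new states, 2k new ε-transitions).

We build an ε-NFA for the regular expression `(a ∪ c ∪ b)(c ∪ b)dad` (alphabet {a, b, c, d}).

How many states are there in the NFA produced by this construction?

Bottom-up over the parse tree:
Each of the 8 symbol leaves contributes a 2-state fragment.
  a ∪ c ∪ b = 8 states
  c ∪ b = 6 states
  (a ∪ c ∪ b)(c ∪ b)dad = 20 states

20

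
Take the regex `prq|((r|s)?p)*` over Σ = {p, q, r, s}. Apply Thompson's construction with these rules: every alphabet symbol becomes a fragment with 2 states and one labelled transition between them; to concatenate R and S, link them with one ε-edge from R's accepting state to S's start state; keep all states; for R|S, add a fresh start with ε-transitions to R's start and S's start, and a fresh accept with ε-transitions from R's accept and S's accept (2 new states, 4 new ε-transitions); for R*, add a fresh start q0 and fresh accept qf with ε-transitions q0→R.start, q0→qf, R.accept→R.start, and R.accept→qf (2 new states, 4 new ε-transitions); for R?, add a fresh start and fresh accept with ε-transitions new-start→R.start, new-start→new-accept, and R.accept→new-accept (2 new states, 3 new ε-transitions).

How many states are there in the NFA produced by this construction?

20

Bottom-up over the parse tree:
Each of the 6 symbol leaves contributes a 2-state fragment.
  prq = 6 states
  r|s = 6 states
  (r|s)? = 8 states
  (r|s)?p = 10 states
  ((r|s)?p)* = 12 states
  prq|((r|s)?p)* = 20 states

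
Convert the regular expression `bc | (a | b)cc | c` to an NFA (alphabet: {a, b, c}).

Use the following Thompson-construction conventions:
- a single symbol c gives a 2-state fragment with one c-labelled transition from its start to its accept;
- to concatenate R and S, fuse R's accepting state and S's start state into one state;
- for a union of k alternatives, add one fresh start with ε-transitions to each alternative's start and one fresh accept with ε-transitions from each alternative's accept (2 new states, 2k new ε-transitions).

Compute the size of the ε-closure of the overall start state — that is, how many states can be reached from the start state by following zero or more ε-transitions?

Let C(F) = |ε-closure(F.start)| within fragment F, and note whether F accepts ε. Symbol fragments have C = 1 and do not accept ε. Then:
  bc — C equals the left operand's closure size = 1 (its accept is not ε-reachable, so the closure stops there)
  a | b — C = 1 + 1 + 1 = 3 (the new accept is not ε-reachable since no branch accepts ε)
  (a | b)cc — same as the first factor's closure: C = 3
  bc | (a | b)cc | c — C = 1 + 1 + 3 + 1 = 6 (the new accept is not ε-reachable since no branch accepts ε)

6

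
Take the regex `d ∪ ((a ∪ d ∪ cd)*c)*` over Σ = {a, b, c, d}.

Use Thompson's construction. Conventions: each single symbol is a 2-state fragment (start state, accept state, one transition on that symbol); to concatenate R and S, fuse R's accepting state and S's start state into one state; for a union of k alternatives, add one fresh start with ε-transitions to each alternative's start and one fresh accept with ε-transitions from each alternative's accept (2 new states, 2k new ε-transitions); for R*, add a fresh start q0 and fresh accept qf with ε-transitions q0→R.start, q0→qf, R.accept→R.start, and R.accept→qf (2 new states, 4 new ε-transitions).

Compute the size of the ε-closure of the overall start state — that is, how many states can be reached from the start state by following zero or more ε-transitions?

11

Work bottom-up. For each fragment F, track |ε-closure(F.start)| and whether F's accept lies in that closure (i.e. whether F accepts ε). A single-symbol fragment has closure size 1 and does not accept ε.
  cd — same as the first factor's closure: C = 1
  a ∪ d ∪ cd — new start ε-reaches every alternative's start; none of them accept ε, so the new accept is not reached: C = 1 + 1 + 1 + 1 = 4
  (a ∪ d ∪ cd)* — new start has ε-edges to the inner start and to the new accept, so C = 2 + 4 = 6
  (a ∪ d ∪ cd)*c — the left operand accepts ε, so the closure extends into the next operand (the shared merged state is already counted); C = 6 + (1−1) = 6
  ((a ∪ d ∪ cd)*c)* — C = 1 (new start) + 6 (body) + 1 (new accept) = 8
  d ∪ ((a ∪ d ∪ cd)*c)* — C = 1 (new start) + (1 + 8) + 1 (new accept, since some branch ε-reaches its own accept) = 11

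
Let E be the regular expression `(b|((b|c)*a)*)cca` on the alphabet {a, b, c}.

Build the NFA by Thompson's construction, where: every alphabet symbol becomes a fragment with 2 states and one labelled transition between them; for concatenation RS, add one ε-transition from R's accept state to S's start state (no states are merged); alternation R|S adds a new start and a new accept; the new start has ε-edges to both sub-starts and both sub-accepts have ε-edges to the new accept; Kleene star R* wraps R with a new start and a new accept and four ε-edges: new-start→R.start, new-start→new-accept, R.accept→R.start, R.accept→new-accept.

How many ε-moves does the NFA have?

20

Bottom-up over the parse tree:
Each of the 7 symbol leaves contributes 0 ε-transitions.
  b|c = 4 ε-transitions
  (b|c)* = 8 ε-transitions
  (b|c)*a = 9 ε-transitions
  ((b|c)*a)* = 13 ε-transitions
  b|((b|c)*a)* = 17 ε-transitions
  (b|((b|c)*a)*)cca = 20 ε-transitions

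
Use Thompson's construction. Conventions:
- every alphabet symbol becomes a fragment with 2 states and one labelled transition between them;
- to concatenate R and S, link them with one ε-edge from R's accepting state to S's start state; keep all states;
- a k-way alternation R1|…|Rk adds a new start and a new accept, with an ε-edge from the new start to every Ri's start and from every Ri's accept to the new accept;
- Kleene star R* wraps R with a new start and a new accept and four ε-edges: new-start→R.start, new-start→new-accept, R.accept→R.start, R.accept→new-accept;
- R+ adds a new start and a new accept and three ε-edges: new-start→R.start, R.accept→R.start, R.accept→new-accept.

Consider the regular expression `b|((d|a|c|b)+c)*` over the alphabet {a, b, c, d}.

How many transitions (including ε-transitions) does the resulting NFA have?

26

Recursing over subexpressions:
Each of the 6 symbol leaves contributes 1 transition (1 symbol, 0 ε).
  d|a|c|b : 12 transitions (4 symbol, 8 ε)
  (d|a|c|b)+ : 15 transitions (4 symbol, 11 ε)
  (d|a|c|b)+c : 17 transitions (5 symbol, 12 ε)
  ((d|a|c|b)+c)* : 21 transitions (5 symbol, 16 ε)
  b|((d|a|c|b)+c)* : 26 transitions (6 symbol, 20 ε)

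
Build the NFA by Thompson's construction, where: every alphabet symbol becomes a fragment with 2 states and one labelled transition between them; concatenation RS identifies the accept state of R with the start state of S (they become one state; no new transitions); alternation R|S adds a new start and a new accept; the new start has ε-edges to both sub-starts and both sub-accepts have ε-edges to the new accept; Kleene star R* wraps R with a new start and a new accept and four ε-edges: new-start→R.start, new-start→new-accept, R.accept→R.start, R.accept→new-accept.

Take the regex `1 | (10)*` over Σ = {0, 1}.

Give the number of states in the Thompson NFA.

Recursing over subexpressions:
Each of the 3 symbol leaves contributes a 2-state fragment.
  10 → 3 states
  (10)* → 5 states
  1 | (10)* → 9 states

9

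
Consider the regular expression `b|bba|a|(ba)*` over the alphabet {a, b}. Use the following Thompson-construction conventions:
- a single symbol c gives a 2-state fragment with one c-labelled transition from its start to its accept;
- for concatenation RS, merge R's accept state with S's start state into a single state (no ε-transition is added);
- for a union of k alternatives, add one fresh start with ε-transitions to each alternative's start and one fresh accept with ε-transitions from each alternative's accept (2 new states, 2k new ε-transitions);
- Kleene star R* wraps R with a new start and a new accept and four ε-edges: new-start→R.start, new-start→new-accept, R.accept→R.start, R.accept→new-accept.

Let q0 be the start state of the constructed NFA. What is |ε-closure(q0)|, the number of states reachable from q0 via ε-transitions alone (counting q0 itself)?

Work bottom-up. For each fragment F, track |ε-closure(F.start)| and whether F's accept lies in that closure (i.e. whether F accepts ε). A single-symbol fragment has closure size 1 and does not accept ε.
  bba — |closure| equals the left operand's closure size = 1 (its accept is not ε-reachable, so the closure stops there)
  ba — |closure| equals the left operand's closure size = 1 (its accept is not ε-reachable, so the closure stops there)
  (ba)* — new start has ε-edges to the inner start and to the new accept, so |closure| = 2 + 1 = 3
  b|bba|a|(ba)* — new start ε-reaches every alternative's start; at least one alternative accepts ε, so the union's new accept is reached too: |closure| = 1 + 1 + 1 + 1 + 3 + 1 = 8

8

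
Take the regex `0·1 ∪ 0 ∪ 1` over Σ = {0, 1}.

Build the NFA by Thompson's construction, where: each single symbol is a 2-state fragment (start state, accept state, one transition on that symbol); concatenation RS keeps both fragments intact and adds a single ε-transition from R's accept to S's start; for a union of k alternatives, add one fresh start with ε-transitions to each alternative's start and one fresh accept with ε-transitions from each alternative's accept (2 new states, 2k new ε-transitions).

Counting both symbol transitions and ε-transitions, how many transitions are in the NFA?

11

Building bottom-up:
Each of the 4 symbol leaves contributes 1 transition (1 symbol, 0 ε).
  0·1 : 3 transitions (2 symbol, 1 ε)
  0·1 ∪ 0 ∪ 1 : 11 transitions (4 symbol, 7 ε)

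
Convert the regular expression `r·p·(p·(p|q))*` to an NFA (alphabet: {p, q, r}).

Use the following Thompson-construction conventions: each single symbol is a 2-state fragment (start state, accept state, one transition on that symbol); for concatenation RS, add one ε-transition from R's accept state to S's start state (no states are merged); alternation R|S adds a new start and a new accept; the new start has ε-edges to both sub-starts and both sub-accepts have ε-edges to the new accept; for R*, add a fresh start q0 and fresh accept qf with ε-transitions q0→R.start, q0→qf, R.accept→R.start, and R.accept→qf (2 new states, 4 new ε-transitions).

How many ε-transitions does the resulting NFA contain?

11

By structural recursion:
Each of the 5 symbol leaves contributes 0 ε-transitions.
  p|q : 4 ε-transitions
  p·(p|q) : 5 ε-transitions
  (p·(p|q))* : 9 ε-transitions
  r·p·(p·(p|q))* : 11 ε-transitions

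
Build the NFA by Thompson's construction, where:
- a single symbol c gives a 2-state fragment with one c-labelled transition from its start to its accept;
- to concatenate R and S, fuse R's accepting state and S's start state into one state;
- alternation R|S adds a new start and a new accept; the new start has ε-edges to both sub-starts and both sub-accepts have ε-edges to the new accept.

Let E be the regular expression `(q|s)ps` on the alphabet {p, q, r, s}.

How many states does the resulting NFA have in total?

8

Per subexpression:
Each of the 4 symbol leaves contributes a 2-state fragment.
  q|s = 6 states
  (q|s)ps = 8 states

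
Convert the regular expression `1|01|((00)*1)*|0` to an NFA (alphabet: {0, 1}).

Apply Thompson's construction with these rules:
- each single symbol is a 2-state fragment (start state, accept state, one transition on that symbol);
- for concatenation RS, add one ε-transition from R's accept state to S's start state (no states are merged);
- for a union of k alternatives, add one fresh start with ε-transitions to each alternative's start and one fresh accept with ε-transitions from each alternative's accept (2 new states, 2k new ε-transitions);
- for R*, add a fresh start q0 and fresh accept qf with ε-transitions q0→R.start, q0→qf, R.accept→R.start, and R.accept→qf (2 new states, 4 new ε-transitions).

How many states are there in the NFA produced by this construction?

Bottom-up over the parse tree:
Each of the 7 symbol leaves contributes a 2-state fragment.
  01 — 4 states
  00 — 4 states
  (00)* — 6 states
  (00)*1 — 8 states
  ((00)*1)* — 10 states
  1|01|((00)*1)*|0 — 20 states

20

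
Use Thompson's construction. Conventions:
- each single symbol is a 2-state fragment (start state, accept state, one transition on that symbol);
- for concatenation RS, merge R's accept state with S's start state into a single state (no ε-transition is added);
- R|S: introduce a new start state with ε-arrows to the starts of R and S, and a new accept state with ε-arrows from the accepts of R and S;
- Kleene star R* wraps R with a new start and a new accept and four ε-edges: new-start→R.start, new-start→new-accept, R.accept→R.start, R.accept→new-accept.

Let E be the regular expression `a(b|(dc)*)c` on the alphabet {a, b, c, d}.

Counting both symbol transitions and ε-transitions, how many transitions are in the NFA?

13

Per subexpression:
Each of the 5 symbol leaves contributes 1 transition (1 symbol, 0 ε).
  dc — 2 transitions (2 symbol, 0 ε)
  (dc)* — 6 transitions (2 symbol, 4 ε)
  b|(dc)* — 11 transitions (3 symbol, 8 ε)
  a(b|(dc)*)c — 13 transitions (5 symbol, 8 ε)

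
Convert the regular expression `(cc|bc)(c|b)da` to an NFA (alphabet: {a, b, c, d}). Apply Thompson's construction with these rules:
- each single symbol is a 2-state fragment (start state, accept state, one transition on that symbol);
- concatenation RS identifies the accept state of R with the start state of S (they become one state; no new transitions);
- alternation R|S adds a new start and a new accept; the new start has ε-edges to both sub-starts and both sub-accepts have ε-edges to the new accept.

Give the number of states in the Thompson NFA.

Bottom-up over the parse tree:
Each of the 8 symbol leaves contributes a 2-state fragment.
  cc → 3 states
  bc → 3 states
  cc|bc → 8 states
  c|b → 6 states
  (cc|bc)(c|b)da → 15 states

15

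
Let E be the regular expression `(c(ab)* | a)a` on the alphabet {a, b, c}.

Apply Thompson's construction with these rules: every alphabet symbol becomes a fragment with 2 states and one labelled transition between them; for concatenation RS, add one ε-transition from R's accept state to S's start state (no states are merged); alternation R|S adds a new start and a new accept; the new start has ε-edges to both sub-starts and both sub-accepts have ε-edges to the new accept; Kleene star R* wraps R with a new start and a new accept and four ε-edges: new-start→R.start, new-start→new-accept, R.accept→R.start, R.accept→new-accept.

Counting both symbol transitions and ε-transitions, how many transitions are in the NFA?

Building bottom-up:
Each of the 5 symbol leaves contributes 1 transition (1 symbol, 0 ε).
  ab = 3 transitions (2 symbol, 1 ε)
  (ab)* = 7 transitions (2 symbol, 5 ε)
  c(ab)* = 9 transitions (3 symbol, 6 ε)
  c(ab)* | a = 14 transitions (4 symbol, 10 ε)
  (c(ab)* | a)a = 16 transitions (5 symbol, 11 ε)

16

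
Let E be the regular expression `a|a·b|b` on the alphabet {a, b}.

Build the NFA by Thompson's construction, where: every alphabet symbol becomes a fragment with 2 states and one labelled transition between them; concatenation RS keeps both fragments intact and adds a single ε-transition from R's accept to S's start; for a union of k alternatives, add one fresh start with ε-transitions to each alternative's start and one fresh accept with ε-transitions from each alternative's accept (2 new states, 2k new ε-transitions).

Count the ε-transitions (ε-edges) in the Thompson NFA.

Per subexpression:
Each of the 4 symbol leaves contributes 0 ε-transitions.
  a·b — 1 ε-transition
  a|a·b|b — 7 ε-transitions

7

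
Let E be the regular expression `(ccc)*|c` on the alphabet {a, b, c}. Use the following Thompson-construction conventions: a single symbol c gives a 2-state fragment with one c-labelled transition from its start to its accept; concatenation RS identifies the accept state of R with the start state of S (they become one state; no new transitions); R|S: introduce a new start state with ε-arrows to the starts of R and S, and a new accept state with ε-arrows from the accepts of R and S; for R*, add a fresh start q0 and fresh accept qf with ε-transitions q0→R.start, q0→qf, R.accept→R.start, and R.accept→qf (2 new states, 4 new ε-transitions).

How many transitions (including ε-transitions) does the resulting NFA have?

12

By structural recursion:
Each of the 4 symbol leaves contributes 1 transition (1 symbol, 0 ε).
  ccc → 3 transitions (3 symbol, 0 ε)
  (ccc)* → 7 transitions (3 symbol, 4 ε)
  (ccc)*|c → 12 transitions (4 symbol, 8 ε)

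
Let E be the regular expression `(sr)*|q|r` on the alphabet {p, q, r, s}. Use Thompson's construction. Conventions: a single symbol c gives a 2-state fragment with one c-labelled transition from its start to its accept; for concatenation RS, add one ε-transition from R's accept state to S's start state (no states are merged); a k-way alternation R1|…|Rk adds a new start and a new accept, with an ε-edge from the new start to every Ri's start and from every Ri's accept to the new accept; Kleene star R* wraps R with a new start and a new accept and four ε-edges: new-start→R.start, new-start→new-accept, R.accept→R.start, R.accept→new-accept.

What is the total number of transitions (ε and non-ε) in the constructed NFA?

15

Recursing over subexpressions:
Each of the 4 symbol leaves contributes 1 transition (1 symbol, 0 ε).
  sr : 3 transitions (2 symbol, 1 ε)
  (sr)* : 7 transitions (2 symbol, 5 ε)
  (sr)*|q|r : 15 transitions (4 symbol, 11 ε)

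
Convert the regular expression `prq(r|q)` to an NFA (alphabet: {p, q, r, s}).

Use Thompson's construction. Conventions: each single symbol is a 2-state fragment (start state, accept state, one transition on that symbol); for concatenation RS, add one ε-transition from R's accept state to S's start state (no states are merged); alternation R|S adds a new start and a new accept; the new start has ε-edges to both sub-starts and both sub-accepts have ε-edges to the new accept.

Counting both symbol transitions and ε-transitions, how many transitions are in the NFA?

12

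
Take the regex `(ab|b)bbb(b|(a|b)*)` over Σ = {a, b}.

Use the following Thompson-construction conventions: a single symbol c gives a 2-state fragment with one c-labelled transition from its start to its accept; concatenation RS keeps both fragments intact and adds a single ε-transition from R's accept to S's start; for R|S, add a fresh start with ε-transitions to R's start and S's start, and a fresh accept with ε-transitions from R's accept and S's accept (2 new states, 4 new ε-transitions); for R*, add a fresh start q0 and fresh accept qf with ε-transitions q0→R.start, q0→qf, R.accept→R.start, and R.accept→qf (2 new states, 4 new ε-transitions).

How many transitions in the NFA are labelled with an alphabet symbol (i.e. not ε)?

9

Recursing over subexpressions:
Each of the 9 symbol leaves contributes exactly 1 symbol transition.
  ab — 2 symbol transitions
  ab|b — 3 symbol transitions
  a|b — 2 symbol transitions
  (a|b)* — 2 symbol transitions
  b|(a|b)* — 3 symbol transitions
  (ab|b)bbb(b|(a|b)*) — 9 symbol transitions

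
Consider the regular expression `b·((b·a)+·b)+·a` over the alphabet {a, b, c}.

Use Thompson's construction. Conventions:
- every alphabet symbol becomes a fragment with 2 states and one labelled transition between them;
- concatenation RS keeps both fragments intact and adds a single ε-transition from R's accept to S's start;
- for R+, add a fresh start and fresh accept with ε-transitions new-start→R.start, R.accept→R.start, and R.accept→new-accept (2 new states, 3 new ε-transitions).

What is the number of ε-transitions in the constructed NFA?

10

Per subexpression:
Each of the 5 symbol leaves contributes 0 ε-transitions.
  b·a — 1 ε-transition
  (b·a)+ — 4 ε-transitions
  (b·a)+·b — 5 ε-transitions
  ((b·a)+·b)+ — 8 ε-transitions
  b·((b·a)+·b)+·a — 10 ε-transitions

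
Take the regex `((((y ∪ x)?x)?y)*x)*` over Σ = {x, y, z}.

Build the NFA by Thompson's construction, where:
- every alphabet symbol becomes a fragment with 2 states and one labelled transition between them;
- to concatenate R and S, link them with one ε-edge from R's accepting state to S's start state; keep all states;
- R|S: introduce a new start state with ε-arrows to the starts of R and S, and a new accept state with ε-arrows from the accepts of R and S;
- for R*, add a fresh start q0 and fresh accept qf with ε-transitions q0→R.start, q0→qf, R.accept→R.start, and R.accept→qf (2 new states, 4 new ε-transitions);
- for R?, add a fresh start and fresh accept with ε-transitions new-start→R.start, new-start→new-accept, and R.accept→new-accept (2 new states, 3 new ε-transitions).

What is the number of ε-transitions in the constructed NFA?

21

Recursing over subexpressions:
Each of the 5 symbol leaves contributes 0 ε-transitions.
  y ∪ x — 4 ε-transitions
  (y ∪ x)? — 7 ε-transitions
  (y ∪ x)?x — 8 ε-transitions
  ((y ∪ x)?x)? — 11 ε-transitions
  ((y ∪ x)?x)?y — 12 ε-transitions
  (((y ∪ x)?x)?y)* — 16 ε-transitions
  (((y ∪ x)?x)?y)*x — 17 ε-transitions
  ((((y ∪ x)?x)?y)*x)* — 21 ε-transitions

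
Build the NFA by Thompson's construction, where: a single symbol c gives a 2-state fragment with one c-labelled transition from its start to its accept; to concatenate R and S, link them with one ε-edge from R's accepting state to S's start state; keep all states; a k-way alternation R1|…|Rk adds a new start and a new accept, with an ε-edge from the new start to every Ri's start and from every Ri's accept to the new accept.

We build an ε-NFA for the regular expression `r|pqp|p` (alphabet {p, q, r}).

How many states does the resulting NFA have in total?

Per subexpression:
Each of the 5 symbol leaves contributes a 2-state fragment.
  pqp : 6 states
  r|pqp|p : 12 states

12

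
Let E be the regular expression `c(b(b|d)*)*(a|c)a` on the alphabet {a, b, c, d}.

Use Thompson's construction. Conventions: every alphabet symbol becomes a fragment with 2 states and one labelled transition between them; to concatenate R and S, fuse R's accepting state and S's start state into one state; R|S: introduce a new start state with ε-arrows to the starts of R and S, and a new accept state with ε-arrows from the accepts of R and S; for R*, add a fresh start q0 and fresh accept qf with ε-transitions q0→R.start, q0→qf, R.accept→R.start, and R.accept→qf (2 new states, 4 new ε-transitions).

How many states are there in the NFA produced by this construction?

18

Building bottom-up:
Each of the 7 symbol leaves contributes a 2-state fragment.
  b|d : 6 states
  (b|d)* : 8 states
  b(b|d)* : 9 states
  (b(b|d)*)* : 11 states
  a|c : 6 states
  c(b(b|d)*)*(a|c)a : 18 states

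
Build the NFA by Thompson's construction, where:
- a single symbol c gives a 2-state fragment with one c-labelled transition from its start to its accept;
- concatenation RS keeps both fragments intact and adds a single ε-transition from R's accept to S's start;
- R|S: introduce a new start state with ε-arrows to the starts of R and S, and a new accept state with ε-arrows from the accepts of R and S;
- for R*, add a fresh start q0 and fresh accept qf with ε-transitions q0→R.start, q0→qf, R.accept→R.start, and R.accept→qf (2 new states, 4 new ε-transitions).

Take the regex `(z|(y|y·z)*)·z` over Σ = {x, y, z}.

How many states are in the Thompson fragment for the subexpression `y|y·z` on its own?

8

Fragment for `y|y·z`:
Each of the 3 symbol leaves contributes a 2-state fragment.
  y·z → 4 states
  y|y·z → 8 states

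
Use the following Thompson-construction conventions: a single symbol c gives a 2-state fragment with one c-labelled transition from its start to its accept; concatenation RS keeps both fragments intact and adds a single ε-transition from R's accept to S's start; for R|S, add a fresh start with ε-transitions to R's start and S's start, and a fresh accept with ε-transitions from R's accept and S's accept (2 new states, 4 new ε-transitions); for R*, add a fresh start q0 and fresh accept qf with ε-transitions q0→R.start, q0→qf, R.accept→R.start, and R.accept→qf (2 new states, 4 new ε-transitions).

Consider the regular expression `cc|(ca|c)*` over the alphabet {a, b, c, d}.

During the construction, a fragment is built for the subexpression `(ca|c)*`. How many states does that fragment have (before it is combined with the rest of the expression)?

10

Fragment for `(ca|c)*`:
Each of the 3 symbol leaves contributes a 2-state fragment.
  ca : 4 states
  ca|c : 8 states
  (ca|c)* : 10 states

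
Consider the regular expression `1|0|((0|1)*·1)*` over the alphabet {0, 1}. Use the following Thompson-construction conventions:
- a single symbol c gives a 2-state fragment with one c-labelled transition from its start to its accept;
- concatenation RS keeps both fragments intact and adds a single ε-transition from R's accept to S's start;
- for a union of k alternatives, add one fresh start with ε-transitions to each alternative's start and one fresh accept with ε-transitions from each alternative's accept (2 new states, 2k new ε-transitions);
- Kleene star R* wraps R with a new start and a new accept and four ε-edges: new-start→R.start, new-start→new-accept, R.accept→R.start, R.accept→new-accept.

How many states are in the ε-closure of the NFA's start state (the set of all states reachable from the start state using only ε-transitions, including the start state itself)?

Compute the ε-closure size of each fragment's start state recursively; a symbol fragment's start has no outgoing ε-edge, so its closure is just itself (size 1).
  0|1 : |closure| = 1 + 1 + 1 = 3 (the new accept is not ε-reachable since no branch accepts ε)
  (0|1)* : the star's fresh start ε-reaches both the body's start and the fresh accept: |closure| = 2 + 3 = 5
  (0|1)*·1 : the left operand accepts ε, so the closure extends into the next operand (via the concat ε-link); |closure| = 5 + 1 = 6
  ((0|1)*·1)* : |closure| = 1 (new start) + 6 (body) + 1 (new accept) = 8
  1|0|((0|1)*·1)* : new start ε-reaches every alternative's start; at least one alternative accepts ε, so the union's new accept is reached too: |closure| = 1 + 1 + 1 + 8 + 1 = 12

12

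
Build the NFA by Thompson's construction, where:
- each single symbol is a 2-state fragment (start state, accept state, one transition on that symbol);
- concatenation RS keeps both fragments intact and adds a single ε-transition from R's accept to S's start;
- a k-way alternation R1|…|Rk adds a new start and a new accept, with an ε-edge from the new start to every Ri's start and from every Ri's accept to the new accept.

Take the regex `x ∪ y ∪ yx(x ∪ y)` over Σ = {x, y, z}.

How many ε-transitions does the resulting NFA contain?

By structural recursion:
Each of the 6 symbol leaves contributes 0 ε-transitions.
  x ∪ y = 4 ε-transitions
  yx(x ∪ y) = 6 ε-transitions
  x ∪ y ∪ yx(x ∪ y) = 12 ε-transitions

12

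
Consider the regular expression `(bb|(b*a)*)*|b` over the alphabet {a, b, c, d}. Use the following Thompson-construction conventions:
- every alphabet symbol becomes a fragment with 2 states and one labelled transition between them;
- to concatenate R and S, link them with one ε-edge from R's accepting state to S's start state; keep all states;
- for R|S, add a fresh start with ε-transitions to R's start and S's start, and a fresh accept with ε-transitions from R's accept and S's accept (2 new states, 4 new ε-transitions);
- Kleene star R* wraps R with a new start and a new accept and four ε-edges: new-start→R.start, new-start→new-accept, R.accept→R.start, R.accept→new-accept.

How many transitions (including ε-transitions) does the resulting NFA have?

Bottom-up over the parse tree:
Each of the 5 symbol leaves contributes 1 transition (1 symbol, 0 ε).
  bb = 3 transitions (2 symbol, 1 ε)
  b* = 5 transitions (1 symbol, 4 ε)
  b*a = 7 transitions (2 symbol, 5 ε)
  (b*a)* = 11 transitions (2 symbol, 9 ε)
  bb|(b*a)* = 18 transitions (4 symbol, 14 ε)
  (bb|(b*a)*)* = 22 transitions (4 symbol, 18 ε)
  (bb|(b*a)*)*|b = 27 transitions (5 symbol, 22 ε)

27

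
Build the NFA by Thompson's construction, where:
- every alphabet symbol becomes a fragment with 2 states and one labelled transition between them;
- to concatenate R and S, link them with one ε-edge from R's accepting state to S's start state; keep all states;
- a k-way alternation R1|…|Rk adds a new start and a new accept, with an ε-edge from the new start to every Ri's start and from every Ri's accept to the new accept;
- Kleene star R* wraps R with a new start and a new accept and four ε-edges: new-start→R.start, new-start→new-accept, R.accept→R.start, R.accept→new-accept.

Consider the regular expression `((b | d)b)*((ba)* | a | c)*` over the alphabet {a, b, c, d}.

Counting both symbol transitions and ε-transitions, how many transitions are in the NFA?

32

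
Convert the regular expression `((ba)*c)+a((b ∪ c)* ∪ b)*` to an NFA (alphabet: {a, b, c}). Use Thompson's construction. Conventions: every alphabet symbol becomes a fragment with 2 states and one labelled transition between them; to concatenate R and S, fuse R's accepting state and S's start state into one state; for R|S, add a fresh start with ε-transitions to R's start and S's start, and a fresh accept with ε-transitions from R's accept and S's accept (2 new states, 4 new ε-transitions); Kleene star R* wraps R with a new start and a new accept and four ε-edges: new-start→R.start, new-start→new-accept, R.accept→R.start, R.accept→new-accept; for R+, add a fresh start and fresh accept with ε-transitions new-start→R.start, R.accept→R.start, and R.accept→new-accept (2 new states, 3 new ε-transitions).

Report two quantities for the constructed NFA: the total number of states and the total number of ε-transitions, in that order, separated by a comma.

22, 23

Bottom-up over the parse tree:
Each of the 7 symbol leaves contributes 2 states and 0 ε-transitions.
  ba — 3 states, 0 ε-transitions
  (ba)* — 5 states, 4 ε-transitions
  (ba)*c — 6 states, 4 ε-transitions
  ((ba)*c)+ — 8 states, 7 ε-transitions
  b ∪ c — 6 states, 4 ε-transitions
  (b ∪ c)* — 8 states, 8 ε-transitions
  (b ∪ c)* ∪ b — 12 states, 12 ε-transitions
  ((b ∪ c)* ∪ b)* — 14 states, 16 ε-transitions
  ((ba)*c)+a((b ∪ c)* ∪ b)* — 22 states, 23 ε-transitions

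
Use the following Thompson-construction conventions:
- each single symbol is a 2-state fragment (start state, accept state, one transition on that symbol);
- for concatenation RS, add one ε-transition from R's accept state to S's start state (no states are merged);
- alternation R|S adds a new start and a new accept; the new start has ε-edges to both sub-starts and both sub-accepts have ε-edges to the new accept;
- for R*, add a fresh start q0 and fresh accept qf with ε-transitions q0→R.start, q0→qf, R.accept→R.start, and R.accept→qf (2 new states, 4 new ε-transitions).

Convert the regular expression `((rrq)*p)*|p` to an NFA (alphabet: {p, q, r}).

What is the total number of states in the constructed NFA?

16

Building bottom-up:
Each of the 5 symbol leaves contributes a 2-state fragment.
  rrq — 6 states
  (rrq)* — 8 states
  (rrq)*p — 10 states
  ((rrq)*p)* — 12 states
  ((rrq)*p)*|p — 16 states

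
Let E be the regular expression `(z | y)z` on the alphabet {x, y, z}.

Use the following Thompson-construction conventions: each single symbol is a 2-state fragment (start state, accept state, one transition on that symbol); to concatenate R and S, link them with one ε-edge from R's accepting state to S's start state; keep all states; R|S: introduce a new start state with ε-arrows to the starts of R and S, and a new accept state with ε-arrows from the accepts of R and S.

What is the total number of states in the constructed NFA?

8

Per subexpression:
Each of the 3 symbol leaves contributes a 2-state fragment.
  z | y = 6 states
  (z | y)z = 8 states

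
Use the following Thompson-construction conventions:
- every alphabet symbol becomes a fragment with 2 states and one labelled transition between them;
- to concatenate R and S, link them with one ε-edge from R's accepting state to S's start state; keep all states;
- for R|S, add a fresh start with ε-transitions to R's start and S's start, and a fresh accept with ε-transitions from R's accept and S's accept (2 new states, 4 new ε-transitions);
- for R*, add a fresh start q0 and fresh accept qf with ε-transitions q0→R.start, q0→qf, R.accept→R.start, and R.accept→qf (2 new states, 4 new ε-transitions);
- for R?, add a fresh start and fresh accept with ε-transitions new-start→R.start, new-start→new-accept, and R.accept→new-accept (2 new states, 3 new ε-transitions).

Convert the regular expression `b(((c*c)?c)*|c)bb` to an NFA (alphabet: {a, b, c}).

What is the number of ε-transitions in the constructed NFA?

20

Per subexpression:
Each of the 7 symbol leaves contributes 0 ε-transitions.
  c* → 4 ε-transitions
  c*c → 5 ε-transitions
  (c*c)? → 8 ε-transitions
  (c*c)?c → 9 ε-transitions
  ((c*c)?c)* → 13 ε-transitions
  ((c*c)?c)*|c → 17 ε-transitions
  b(((c*c)?c)*|c)bb → 20 ε-transitions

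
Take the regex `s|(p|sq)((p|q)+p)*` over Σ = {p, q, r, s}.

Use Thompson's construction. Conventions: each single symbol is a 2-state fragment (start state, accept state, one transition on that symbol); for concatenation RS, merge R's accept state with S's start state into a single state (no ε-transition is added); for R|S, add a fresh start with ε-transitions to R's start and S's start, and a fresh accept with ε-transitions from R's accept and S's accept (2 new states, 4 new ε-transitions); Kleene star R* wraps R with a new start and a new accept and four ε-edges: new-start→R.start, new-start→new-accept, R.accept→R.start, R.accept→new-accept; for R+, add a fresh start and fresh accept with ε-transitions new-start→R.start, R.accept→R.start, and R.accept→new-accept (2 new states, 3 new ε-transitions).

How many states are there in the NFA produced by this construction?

21

Bottom-up over the parse tree:
Each of the 7 symbol leaves contributes a 2-state fragment.
  sq : 3 states
  p|sq : 7 states
  p|q : 6 states
  (p|q)+ : 8 states
  (p|q)+p : 9 states
  ((p|q)+p)* : 11 states
  (p|sq)((p|q)+p)* : 17 states
  s|(p|sq)((p|q)+p)* : 21 states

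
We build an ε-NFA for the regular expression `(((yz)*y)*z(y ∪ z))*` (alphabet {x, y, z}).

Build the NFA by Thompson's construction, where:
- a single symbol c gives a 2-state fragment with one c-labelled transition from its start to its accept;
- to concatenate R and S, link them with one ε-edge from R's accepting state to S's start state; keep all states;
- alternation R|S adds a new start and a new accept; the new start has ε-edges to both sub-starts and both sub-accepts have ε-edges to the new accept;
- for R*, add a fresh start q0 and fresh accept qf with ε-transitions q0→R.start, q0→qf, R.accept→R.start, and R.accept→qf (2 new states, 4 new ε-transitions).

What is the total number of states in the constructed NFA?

20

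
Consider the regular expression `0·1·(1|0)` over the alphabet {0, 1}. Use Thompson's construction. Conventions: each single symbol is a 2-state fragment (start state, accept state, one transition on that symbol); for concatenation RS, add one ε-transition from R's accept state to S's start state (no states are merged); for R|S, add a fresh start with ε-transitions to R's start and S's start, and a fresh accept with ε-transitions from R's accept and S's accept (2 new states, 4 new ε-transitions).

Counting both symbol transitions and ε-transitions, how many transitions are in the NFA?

10

Building bottom-up:
Each of the 4 symbol leaves contributes 1 transition (1 symbol, 0 ε).
  1|0 — 6 transitions (2 symbol, 4 ε)
  0·1·(1|0) — 10 transitions (4 symbol, 6 ε)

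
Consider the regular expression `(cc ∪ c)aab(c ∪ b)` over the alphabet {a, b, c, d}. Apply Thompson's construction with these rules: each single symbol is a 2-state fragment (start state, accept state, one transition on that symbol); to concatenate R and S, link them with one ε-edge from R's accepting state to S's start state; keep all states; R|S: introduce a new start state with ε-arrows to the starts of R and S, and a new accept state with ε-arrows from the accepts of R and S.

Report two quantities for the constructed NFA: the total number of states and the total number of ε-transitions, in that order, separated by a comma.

20, 13

Bottom-up over the parse tree:
Each of the 8 symbol leaves contributes 2 states and 0 ε-transitions.
  cc → 4 states, 1 ε-transition
  cc ∪ c → 8 states, 5 ε-transitions
  c ∪ b → 6 states, 4 ε-transitions
  (cc ∪ c)aab(c ∪ b) → 20 states, 13 ε-transitions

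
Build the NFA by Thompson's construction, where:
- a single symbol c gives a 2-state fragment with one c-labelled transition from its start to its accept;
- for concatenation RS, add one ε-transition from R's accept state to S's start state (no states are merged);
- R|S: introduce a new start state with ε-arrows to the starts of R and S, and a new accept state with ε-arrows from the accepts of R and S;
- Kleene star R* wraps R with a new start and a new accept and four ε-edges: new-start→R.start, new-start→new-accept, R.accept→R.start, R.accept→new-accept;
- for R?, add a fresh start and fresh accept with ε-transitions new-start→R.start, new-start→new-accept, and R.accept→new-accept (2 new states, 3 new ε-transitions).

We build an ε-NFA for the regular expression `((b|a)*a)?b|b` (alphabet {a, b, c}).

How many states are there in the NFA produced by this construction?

18

Building bottom-up:
Each of the 5 symbol leaves contributes a 2-state fragment.
  b|a = 6 states
  (b|a)* = 8 states
  (b|a)*a = 10 states
  ((b|a)*a)? = 12 states
  ((b|a)*a)?b = 14 states
  ((b|a)*a)?b|b = 18 states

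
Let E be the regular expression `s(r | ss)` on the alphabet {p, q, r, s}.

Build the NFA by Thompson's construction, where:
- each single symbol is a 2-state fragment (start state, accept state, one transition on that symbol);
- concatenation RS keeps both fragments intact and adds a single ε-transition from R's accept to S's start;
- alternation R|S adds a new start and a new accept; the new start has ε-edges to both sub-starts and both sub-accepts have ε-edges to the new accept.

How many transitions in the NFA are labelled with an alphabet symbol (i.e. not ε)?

Bottom-up over the parse tree:
Each of the 4 symbol leaves contributes exactly 1 symbol transition.
  ss → 2 symbol transitions
  r | ss → 3 symbol transitions
  s(r | ss) → 4 symbol transitions

4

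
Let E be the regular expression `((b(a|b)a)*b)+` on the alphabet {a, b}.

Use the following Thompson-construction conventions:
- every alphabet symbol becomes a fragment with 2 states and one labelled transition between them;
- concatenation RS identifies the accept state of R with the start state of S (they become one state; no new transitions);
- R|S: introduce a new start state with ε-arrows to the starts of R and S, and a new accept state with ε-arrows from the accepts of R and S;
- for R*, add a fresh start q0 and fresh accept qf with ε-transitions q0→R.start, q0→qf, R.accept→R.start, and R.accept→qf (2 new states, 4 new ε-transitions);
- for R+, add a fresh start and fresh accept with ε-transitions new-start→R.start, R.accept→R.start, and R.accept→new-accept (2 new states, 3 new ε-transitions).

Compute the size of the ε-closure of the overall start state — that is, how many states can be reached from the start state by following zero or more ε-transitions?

4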